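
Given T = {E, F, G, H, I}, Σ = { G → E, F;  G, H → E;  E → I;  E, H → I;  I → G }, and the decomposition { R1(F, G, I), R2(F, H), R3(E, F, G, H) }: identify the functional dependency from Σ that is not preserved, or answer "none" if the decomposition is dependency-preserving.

none

G → E, F lies within R3.
G, H → E lies within R3.
E → I: restricted closure across fragments reaches I.
E, H → I: restricted closure across fragments reaches I.
I → G lies within R1.
Every dependency is enforceable on the fragments, so the decomposition is dependency-preserving.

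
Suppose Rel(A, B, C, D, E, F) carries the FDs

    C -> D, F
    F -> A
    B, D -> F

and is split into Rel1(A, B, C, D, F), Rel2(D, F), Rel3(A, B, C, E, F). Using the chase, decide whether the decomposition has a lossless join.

Chase test. Columns are A, B, C, D, E, F; row i has aⱼ where attribute j ∈ Reli, else bᵢⱼ.
Initial tableau (one row per fragment):
  row 1: a1 a2 a3 a4 b15 a6
  row 2: b21 b22 b23 a4 b25 a6
  row 3: a1 a2 a3 b34 a5 a6
Rows 1 and 3 agree on C; apply C→D, F and equate their D, F entries.
Rows 1 and 2 agree on F; apply F→A and equate their A entries.
Row 3 is now all distinguished symbols — the join is lossless.

Yes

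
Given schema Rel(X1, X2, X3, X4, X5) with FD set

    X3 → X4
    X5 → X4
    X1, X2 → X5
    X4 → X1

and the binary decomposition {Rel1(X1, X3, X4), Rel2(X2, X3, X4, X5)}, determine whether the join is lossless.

Yes

Common attributes: Rel1 ∩ Rel2 = {X3, X4}.
Closure of {X3, X4}: X4 → X1 applies, adding X1. So (X3, X4)⁺ = {X1, X3, X4}.
This closure contains every attribute of Rel1, so Rel1 ∩ Rel2 → Rel1. The join is lossless.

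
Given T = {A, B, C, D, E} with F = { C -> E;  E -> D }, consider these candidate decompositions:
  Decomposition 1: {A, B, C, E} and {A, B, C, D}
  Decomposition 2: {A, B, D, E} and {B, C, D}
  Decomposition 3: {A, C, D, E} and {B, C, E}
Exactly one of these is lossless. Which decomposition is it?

Decomposition 1: common = {A, B, C}, closure = {A, B, C, D, E} → lossless.
Decomposition 2: common = {B, D}, closure = {B, D} → lossy.
Decomposition 3: common = {C, E}, closure = {C, D, E} → lossy.

Decomposition 1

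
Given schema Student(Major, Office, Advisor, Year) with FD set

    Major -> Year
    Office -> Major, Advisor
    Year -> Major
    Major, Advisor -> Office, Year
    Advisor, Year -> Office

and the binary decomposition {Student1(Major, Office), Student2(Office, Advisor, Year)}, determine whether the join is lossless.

Common attributes: Student1 ∩ Student2 = {Office}.
Closure of {Office}: Office → Major, Advisor applies, adding Major, Advisor; Major, Advisor → Office, Year applies, adding Year. So (Office)⁺ = {Major, Office, Advisor, Year}.
This closure contains every attribute of Student1, so Student1 ∩ Student2 → Student1. The join is lossless.

Yes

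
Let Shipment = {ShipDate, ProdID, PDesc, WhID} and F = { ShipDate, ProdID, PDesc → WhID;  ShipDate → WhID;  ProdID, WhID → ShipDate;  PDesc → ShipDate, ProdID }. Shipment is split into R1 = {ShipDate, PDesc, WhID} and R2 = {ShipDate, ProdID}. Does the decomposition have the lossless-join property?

Common attributes: R1 ∩ R2 = {ShipDate}.
Closure of {ShipDate}: ShipDate → WhID applies, adding WhID. So (ShipDate)⁺ = {ShipDate, WhID}.
The closure contains neither all of R1 = {ShipDate, PDesc, WhID} nor all of R2 = {ShipDate, ProdID}, so the common attributes are not a superkey of either fragment. The join is lossy.

No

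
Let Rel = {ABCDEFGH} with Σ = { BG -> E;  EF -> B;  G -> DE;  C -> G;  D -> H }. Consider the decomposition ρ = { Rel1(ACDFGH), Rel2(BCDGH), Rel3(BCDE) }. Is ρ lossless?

Chase test. Columns are ABCDEFGH; row i has aⱼ where attribute j ∈ Reli, else bᵢⱼ.
Initial tableau (one row per fragment):
  row 1: a1 b12 a3 a4 b15 a6 a7 a8
  row 2: b21 a2 a3 a4 b25 b26 a7 a8
  row 3: b31 a2 a3 a4 a5 b36 b37 b38
Rows 1 and 2 agree on G; apply G→DE and equate their DE entries.
Rows 1 and 3 agree on C; apply C→G and equate their G entries.
Rows 1 and 3 agree on D; apply D→H and equate their H entries.
Rows 2 and 3 agree on BG; apply BG→E and equate their E entries.
No row becomes fully distinguished — the join is lossy.

No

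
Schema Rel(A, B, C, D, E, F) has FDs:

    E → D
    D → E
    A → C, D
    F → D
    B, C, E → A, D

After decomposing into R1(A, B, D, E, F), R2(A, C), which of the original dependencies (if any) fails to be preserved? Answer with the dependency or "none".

B, C, E → A, D

Check B, C, E → A, D: no single fragment contains all of {A, B, C, D, E}, and the restricted closure of {B, C, E} across the fragments never reaches {A, D}.
E → D is preserved.
D → E is preserved.
A → C, D is preserved.
F → D is preserved.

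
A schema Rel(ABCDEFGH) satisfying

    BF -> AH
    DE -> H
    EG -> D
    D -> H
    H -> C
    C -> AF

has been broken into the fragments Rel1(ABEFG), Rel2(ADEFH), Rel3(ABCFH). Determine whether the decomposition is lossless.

No

Chase test. Columns are ABCDEFGH; row i has aⱼ where attribute j ∈ Reli, else bᵢⱼ.
Initial tableau (one row per fragment):
  row 1: a1 a2 b13 b14 a5 a6 a7 b18
  row 2: a1 b22 b23 a4 a5 a6 b27 a8
  row 3: a1 a2 a3 b34 b35 a6 b37 a8
Rows 1 and 3 agree on BF; apply BF→AH and equate their AH entries.
Rows 1 and 2 agree on H; apply H→C and equate their C entries.
Rows 1 and 3 agree on H; apply H→C and equate their C entries.
No row becomes fully distinguished — the join is lossy.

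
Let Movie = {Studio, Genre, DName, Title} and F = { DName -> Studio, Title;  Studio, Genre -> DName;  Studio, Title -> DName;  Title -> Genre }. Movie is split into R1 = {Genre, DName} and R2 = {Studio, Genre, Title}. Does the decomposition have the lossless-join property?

Common attributes: R1 ∩ R2 = {Genre}.
No dependency enlarges {Genre}, so (Genre)⁺ = {Genre}.
The closure contains neither all of R1 = {Genre, DName} nor all of R2 = {Studio, Genre, Title}, so the common attributes are not a superkey of either fragment. The join is lossy.

No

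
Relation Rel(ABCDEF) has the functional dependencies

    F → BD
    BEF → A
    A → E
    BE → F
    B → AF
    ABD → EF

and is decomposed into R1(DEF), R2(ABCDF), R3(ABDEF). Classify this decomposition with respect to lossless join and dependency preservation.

lossless and dependency-preserving

Lossless test (chase): Rows 1 and 2 agree on F; apply F→BD and equate their BD entries. Rows 1 and 3 agree on BEF; apply BEF→A and equate their A entries. Rows 1 and 2 agree on A; apply A→E and equate their E entries. Row 2 is now all distinguished symbols — the join is lossless.
Dependency preservation: every FD's attributes lie within a single fragment, so each can be enforced locally — preserved.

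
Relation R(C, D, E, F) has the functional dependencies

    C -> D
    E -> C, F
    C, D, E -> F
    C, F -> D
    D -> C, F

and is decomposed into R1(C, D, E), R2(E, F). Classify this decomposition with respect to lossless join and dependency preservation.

Lossless test: (E)⁺ = {C, D, E, F}, which contains all of one fragment — lossless.
Dependency preservation: the restricted closure of {D} across the fragments never reaches {C, F}, so D → C, F cannot be enforced without a join — not preserved.

lossless but not dependency-preserving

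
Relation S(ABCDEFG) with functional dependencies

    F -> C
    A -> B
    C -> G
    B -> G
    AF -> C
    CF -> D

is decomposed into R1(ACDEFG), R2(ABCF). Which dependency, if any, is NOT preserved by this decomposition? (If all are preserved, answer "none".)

Check B → G: no single fragment contains all of {BG}, and the restricted closure of {B} across the fragments never reaches {G}.
F → C is preserved.
A → B is preserved.
C → G is preserved.
AF → C is preserved.
CF → D is preserved.

B -> G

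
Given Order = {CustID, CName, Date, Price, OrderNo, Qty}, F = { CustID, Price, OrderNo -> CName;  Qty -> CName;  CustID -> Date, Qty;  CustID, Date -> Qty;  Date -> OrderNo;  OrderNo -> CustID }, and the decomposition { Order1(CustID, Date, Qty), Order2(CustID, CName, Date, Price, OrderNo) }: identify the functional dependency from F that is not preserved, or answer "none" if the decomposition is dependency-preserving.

Check Qty → CName: no single fragment contains all of {CName, Qty}, and the restricted closure of {Qty} across the fragments never reaches {CName}.
CustID, Price, OrderNo → CName is preserved.
CustID → Date, Qty is preserved.
CustID, Date → Qty is preserved.
Date → OrderNo is preserved.
OrderNo → CustID is preserved.

Qty -> CName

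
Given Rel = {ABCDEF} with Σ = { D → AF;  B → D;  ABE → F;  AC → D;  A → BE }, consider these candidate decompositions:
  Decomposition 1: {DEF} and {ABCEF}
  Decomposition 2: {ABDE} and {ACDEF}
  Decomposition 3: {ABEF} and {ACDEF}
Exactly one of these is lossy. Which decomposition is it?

Decomposition 1: common = {EF}, closure = {EF} → lossy.
Decomposition 2: common = {ADE}, closure = {ABDEF} → lossless.
Decomposition 3: common = {AEF}, closure = {ABDEF} → lossless.

Decomposition 1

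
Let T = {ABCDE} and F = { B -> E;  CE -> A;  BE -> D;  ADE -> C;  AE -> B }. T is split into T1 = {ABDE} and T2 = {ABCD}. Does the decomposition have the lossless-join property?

Common attributes: T1 ∩ T2 = {ABD}.
Closure of {ABD}: B → E applies, adding E; ADE → C applies, adding C. So (ABD)⁺ = {ABCDE}.
This closure contains every attribute of T1, so T1 ∩ T2 → T1. The join is lossless.

Yes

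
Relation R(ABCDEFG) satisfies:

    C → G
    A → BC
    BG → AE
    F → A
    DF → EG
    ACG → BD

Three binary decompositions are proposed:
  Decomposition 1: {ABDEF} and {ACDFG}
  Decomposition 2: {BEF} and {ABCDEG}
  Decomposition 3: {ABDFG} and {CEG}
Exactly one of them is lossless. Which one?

Decomposition 1

Decomposition 1: common = {ADF}, closure = {ABCDEFG} → lossless.
Decomposition 2: common = {BE}, closure = {BE} → lossy.
Decomposition 3: common = {G}, closure = {G} → lossy.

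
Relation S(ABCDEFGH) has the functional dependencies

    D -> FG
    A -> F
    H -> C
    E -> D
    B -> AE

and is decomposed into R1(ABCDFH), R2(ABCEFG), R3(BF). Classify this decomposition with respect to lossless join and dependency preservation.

lossless but not dependency-preserving

Lossless test (chase): Rows 1 and 2 agree on B; apply B→AE and equate their AE entries. Rows 1 and 3 agree on B; apply B→AE and equate their AE entries. Rows 1 and 2 agree on E; apply E→D and equate their D entries. Rows 1 and 3 agree on E; apply E→D and equate their D entries. Rows 1 and 2 agree on D; apply D→FG and equate their FG entries. Rows 1 and 3 agree on D; apply D→FG and equate their FG entries. Row 1 is now all distinguished symbols — the join is lossless.
Dependency preservation: the restricted closure of {D} across the fragments never reaches {FG}, so D → FG cannot be enforced without a join — not preserved.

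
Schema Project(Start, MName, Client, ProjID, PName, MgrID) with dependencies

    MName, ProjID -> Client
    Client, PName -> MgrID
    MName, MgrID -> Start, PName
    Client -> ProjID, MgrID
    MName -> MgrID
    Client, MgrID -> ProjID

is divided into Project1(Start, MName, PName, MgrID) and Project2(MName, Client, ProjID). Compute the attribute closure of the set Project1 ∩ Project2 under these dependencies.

Start, MName, PName, MgrID

Project1 ∩ Project2 = {MName}.
MName → MgrID applies, adding MgrID
MName, MgrID → Start, PName applies, adding Start, PName
Closure: {Start, MName, PName, MgrID}.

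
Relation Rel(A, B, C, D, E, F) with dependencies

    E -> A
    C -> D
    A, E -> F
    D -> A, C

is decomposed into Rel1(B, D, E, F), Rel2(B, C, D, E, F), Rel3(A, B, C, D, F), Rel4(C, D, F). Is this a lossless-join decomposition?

Chase test. Columns are A, B, C, D, E, F; row i has aⱼ where attribute j ∈ Reli, else bᵢⱼ.
Initial tableau (one row per fragment):
  row 1: b11 a2 b13 a4 a5 a6
  row 2: b21 a2 a3 a4 a5 a6
  row 3: a1 a2 a3 a4 b35 a6
  row 4: b41 b42 a3 a4 b45 a6
Rows 1 and 2 agree on E; apply E→A and equate their A entries.
Rows 1 and 2 agree on D; apply D→A, C and equate their A, C entries.
Rows 1 and 3 agree on D; apply D→A, C and equate their A, C entries.
Rows 1 and 4 agree on D; apply D→A, C and equate their A, C entries.
Row 1 is now all distinguished symbols — the join is lossless.

Yes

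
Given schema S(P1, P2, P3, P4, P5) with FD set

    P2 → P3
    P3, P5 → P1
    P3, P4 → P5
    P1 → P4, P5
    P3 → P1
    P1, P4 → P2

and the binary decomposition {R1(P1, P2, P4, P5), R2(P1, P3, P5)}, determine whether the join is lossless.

Common attributes: R1 ∩ R2 = {P1, P5}.
Closure of {P1, P5}: P1 → P4, P5 applies, adding P4; P1, P4 → P2 applies, adding P2; P2 → P3 applies, adding P3. So (P1, P5)⁺ = {P1, P2, P3, P4, P5}.
This closure contains every attribute of R1, so R1 ∩ R2 → R1. The join is lossless.

Yes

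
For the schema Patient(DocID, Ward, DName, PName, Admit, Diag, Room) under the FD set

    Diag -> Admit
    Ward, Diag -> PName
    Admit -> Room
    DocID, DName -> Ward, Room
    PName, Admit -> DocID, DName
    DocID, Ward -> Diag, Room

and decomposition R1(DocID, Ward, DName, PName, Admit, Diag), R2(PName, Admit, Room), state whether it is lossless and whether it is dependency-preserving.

Lossless test: (PName, Admit)⁺ = {DocID, Ward, DName, PName, Admit, Diag, Room}, which contains all of one fragment — lossless.
Dependency preservation: DocID, DName → Ward, Room; DocID, Ward → Diag, Room are not contained in any single fragment, but the restricted closure of each left-hand side across the fragments still reaches the right-hand side; the remaining FDs each lie inside some fragment. All dependencies are preserved.

lossless and dependency-preserving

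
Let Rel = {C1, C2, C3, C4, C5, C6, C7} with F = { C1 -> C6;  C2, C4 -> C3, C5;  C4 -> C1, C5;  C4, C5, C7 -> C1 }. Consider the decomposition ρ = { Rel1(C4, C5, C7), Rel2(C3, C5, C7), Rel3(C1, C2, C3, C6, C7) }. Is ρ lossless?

No

Chase test. Columns are C1, C2, C3, C4, C5, C6, C7; row i has aⱼ where attribute j ∈ Reli, else bᵢⱼ.
Initial tableau (one row per fragment):
  row 1: b11 b12 b13 a4 a5 b16 a7
  row 2: b21 b22 a3 b24 a5 b26 a7
  row 3: a1 a2 a3 b34 b35 a6 a7
No row becomes fully distinguished — the join is lossy.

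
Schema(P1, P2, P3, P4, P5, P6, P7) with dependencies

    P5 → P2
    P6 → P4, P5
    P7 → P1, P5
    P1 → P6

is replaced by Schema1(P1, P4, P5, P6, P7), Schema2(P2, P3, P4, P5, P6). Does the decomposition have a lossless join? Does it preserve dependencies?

Lossless test: (P4, P5, P6)⁺ = {P2, P4, P5, P6}, which is a superkey of neither fragment — lossy.
Dependency preservation: every FD's attributes lie within a single fragment, so each can be enforced locally — preserved.

lossy but dependency-preserving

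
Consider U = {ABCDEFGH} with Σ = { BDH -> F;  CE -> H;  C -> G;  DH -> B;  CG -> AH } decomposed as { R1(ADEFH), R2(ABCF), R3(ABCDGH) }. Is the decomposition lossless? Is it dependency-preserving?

Lossless test (chase): Rows 2 and 3 agree on C; apply C→G and equate their G entries. Rows 1 and 3 agree on DH; apply DH→B and equate their B entries. Rows 2 and 3 agree on CG; apply CG→AH and equate their AH entries. Rows 1 and 3 agree on BDH; apply BDH→F and equate their F entries. No row becomes fully distinguished — the join is lossy.
Dependency preservation: BDH → F; CE → H are not contained in any single fragment, but the restricted closure of each left-hand side across the fragments still reaches the right-hand side; the remaining FDs each lie inside some fragment. All dependencies are preserved.

lossy but dependency-preserving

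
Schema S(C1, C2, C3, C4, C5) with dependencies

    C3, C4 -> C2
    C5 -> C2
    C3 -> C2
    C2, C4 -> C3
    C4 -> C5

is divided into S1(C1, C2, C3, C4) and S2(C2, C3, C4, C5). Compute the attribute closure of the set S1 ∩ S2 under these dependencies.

S1 ∩ S2 = {C2, C3, C4}.
C4 → C5 applies, adding C5
Closure: {C2, C3, C4, C5}.

C2, C3, C4, C5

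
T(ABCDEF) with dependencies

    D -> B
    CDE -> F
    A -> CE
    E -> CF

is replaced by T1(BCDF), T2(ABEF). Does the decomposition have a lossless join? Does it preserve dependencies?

Lossless test: (BF)⁺ = {BF}, which is a superkey of neither fragment — lossy.
Dependency preservation: the restricted closure of {A} across the fragments never reaches {CE}, so A → CE cannot be enforced without a join — not preserved.

lossy and not dependency-preserving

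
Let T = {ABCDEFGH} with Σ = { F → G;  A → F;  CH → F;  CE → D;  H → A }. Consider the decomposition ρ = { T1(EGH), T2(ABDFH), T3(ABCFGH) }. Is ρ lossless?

No

Chase test. Columns are ABCDEFGH; row i has aⱼ where attribute j ∈ Ti, else bᵢⱼ.
Initial tableau (one row per fragment):
  row 1: b11 b12 b13 b14 a5 b16 a7 a8
  row 2: a1 a2 b23 a4 b25 a6 b27 a8
  row 3: a1 a2 a3 b34 b35 a6 a7 a8
Rows 2 and 3 agree on F; apply F→G and equate their G entries.
Rows 1 and 2 agree on H; apply H→A and equate their A entries.
Rows 1 and 2 agree on A; apply A→F and equate their F entries.
No row becomes fully distinguished — the join is lossy.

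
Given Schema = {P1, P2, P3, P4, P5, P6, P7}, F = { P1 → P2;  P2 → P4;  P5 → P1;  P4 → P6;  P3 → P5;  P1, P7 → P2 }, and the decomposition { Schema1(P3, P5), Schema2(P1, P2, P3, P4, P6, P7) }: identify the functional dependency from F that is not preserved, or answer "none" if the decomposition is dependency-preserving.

Check P5 → P1: no single fragment contains all of {P1, P5}, and the restricted closure of {P5} across the fragments never reaches {P1}.
P1 → P2 is preserved.
P2 → P4 is preserved.
P4 → P6 is preserved.
P3 → P5 is preserved.
P1, P7 → P2 is preserved.

P5 → P1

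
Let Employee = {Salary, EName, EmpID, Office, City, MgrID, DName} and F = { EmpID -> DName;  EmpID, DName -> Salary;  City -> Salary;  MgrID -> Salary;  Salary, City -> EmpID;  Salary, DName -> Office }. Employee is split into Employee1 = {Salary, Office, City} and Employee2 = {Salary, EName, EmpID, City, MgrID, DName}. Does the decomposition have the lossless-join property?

Common attributes: Employee1 ∩ Employee2 = {Salary, City}.
Closure of {Salary, City}: Salary, City → EmpID applies, adding EmpID; EmpID → DName applies, adding DName; Salary, DName → Office applies, adding Office. So (Salary, City)⁺ = {Salary, EmpID, Office, City, DName}.
This closure contains every attribute of Employee1, so Employee1 ∩ Employee2 → Employee1. The join is lossless.

Yes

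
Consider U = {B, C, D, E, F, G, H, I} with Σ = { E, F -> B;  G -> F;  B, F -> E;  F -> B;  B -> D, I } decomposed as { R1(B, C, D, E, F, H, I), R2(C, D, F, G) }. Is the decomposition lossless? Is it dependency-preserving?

Lossless test: (C, D, F)⁺ = {B, C, D, E, F, I}, which is a superkey of neither fragment — lossy.
Dependency preservation: every FD's attributes lie within a single fragment, so each can be enforced locally — preserved.

lossy but dependency-preserving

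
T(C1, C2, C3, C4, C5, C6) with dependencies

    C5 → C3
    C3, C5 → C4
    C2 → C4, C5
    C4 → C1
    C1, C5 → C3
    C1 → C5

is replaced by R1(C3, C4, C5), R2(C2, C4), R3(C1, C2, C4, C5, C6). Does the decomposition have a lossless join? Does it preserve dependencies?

lossless and dependency-preserving

Lossless test (chase): Rows 1 and 3 agree on C5; apply C5→C3 and equate their C3 entries. Rows 2 and 3 agree on C2; apply C2→C4, C5 and equate their C4, C5 entries. Rows 1 and 2 agree on C4; apply C4→C1 and equate their C1 entries. Rows 1 and 3 agree on C4; apply C4→C1 and equate their C1 entries. Rows 1 and 2 agree on C1, C5; apply C1, C5→C3 and equate their C3 entries. Row 3 is now all distinguished symbols — the join is lossless.
Dependency preservation: C1, C5 → C3 is not contained in any single fragment, but the restricted closure of its left-hand side across the fragments still reaches the right-hand side; the remaining FDs each lie inside some fragment. All dependencies are preserved.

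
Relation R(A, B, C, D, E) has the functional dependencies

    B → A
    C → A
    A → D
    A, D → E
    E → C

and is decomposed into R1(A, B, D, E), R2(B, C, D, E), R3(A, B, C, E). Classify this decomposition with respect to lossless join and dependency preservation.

lossless and dependency-preserving

Lossless test (chase): Rows 1 and 2 agree on B; apply B→A and equate their A entries. Rows 1 and 3 agree on A; apply A→D and equate their D entries. Rows 1 and 2 agree on E; apply E→C and equate their C entries. Row 1 is now all distinguished symbols — the join is lossless.
Dependency preservation: every FD's attributes lie within a single fragment, so each can be enforced locally — preserved.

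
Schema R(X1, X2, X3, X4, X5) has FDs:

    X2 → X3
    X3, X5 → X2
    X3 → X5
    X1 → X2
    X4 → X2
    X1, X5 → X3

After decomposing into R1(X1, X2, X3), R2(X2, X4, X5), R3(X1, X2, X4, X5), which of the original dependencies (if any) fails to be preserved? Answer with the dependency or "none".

X2 → X3 lies within R1.
X3, X5 → X2: restricted closure across fragments reaches X2.
X3 → X5: restricted closure across fragments reaches X5.
X1 → X2 lies within R1.
X4 → X2 lies within R2.
X1, X5 → X3: restricted closure across fragments reaches X3.
Every dependency is enforceable on the fragments, so the decomposition is dependency-preserving.

none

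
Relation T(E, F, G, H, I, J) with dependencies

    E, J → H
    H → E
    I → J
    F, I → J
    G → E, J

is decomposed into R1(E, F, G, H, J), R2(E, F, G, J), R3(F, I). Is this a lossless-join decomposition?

Chase test. Columns are E, F, G, H, I, J; row i has aⱼ where attribute j ∈ Ri, else bᵢⱼ.
Initial tableau (one row per fragment):
  row 1: a1 a2 a3 a4 b15 a6
  row 2: a1 a2 a3 b24 b25 a6
  row 3: b31 a2 b33 b34 a5 b36
Rows 1 and 2 agree on E, J; apply E, J→H and equate their H entries.
No row becomes fully distinguished — the join is lossy.

No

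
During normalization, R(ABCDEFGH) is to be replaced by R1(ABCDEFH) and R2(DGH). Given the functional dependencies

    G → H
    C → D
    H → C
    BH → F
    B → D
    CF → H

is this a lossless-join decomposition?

No

Common attributes: R1 ∩ R2 = {DH}.
Closure of {DH}: H → C applies, adding C. So (DH)⁺ = {CDH}.
The closure contains neither all of R1 = {ABCDEFH} nor all of R2 = {DGH}, so the common attributes are not a superkey of either fragment. The join is lossy.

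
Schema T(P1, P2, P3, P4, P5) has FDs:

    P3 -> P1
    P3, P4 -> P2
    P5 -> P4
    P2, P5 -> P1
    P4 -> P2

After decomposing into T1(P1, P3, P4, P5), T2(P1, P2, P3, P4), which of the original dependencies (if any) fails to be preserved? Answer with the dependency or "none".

none

P3 → P1 lies within T1.
P3, P4 → P2 lies within T2.
P5 → P4 lies within T1.
P2, P5 → P1: restricted closure across fragments reaches P1.
P4 → P2 lies within T2.
Every dependency is enforceable on the fragments, so the decomposition is dependency-preserving.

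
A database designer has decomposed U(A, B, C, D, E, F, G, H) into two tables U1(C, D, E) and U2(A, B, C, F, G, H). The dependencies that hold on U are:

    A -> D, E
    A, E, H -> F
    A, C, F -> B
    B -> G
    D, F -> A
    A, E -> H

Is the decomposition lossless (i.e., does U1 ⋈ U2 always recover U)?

Common attributes: U1 ∩ U2 = {C}.
No dependency enlarges {C}, so (C)⁺ = {C}.
The closure contains neither all of U1 = {C, D, E} nor all of U2 = {A, B, C, F, G, H}, so the common attributes are not a superkey of either fragment. The join is lossy.

No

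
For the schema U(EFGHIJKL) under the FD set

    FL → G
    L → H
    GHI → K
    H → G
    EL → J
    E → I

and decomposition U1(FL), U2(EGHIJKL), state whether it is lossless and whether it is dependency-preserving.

lossy but dependency-preserving

Lossless test: (L)⁺ = {GHL}, which is a superkey of neither fragment — lossy.
Dependency preservation: FL → G is not contained in any single fragment, but the restricted closure of its left-hand side across the fragments still reaches the right-hand side; the remaining FDs each lie inside some fragment. All dependencies are preserved.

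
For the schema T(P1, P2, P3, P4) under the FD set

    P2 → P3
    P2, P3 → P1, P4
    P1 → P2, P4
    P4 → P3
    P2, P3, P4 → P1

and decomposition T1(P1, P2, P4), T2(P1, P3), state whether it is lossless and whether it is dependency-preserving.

lossless but not dependency-preserving

Lossless test: (P1)⁺ = {P1, P2, P3, P4}, which contains all of one fragment — lossless.
Dependency preservation: the restricted closure of {P4} across the fragments never reaches {P3}, so P4 → P3 cannot be enforced without a join — not preserved.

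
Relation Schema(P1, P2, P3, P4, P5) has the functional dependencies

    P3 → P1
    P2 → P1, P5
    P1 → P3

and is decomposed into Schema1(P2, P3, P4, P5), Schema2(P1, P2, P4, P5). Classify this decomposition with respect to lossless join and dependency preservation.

lossless but not dependency-preserving

Lossless test: (P2, P4, P5)⁺ = {P1, P2, P3, P4, P5}, which contains all of one fragment — lossless.
Dependency preservation: the restricted closure of {P3} across the fragments never reaches {P1}, so P3 → P1 cannot be enforced without a join — not preserved.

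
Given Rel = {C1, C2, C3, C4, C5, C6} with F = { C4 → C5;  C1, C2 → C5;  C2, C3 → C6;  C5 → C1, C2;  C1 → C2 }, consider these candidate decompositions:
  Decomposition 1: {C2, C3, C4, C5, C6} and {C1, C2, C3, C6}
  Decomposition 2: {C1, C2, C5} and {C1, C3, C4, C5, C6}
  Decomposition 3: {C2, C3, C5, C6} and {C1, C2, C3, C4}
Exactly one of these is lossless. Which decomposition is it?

Decomposition 2

Decomposition 1: common = {C2, C3, C6}, closure = {C2, C3, C6} → lossy.
Decomposition 2: common = {C1, C5}, closure = {C1, C2, C5} → lossless.
Decomposition 3: common = {C2, C3}, closure = {C2, C3, C6} → lossy.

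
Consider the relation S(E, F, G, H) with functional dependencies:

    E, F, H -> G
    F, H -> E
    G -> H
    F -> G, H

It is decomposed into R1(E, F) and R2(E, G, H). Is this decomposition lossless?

No

Common attributes: R1 ∩ R2 = {E}.
No dependency enlarges {E}, so (E)⁺ = {E}.
The closure contains neither all of R1 = {E, F} nor all of R2 = {E, G, H}, so the common attributes are not a superkey of either fragment. The join is lossy.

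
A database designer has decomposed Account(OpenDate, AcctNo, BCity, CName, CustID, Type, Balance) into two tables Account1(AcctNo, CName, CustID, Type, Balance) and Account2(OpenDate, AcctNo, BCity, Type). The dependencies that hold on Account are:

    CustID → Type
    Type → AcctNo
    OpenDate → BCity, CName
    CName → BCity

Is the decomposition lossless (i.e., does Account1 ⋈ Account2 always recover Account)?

No

Common attributes: Account1 ∩ Account2 = {AcctNo, Type}.
No dependency enlarges {AcctNo, Type}, so (AcctNo, Type)⁺ = {AcctNo, Type}.
The closure contains neither all of Account1 = {AcctNo, CName, CustID, Type, Balance} nor all of Account2 = {OpenDate, AcctNo, BCity, Type}, so the common attributes are not a superkey of either fragment. The join is lossy.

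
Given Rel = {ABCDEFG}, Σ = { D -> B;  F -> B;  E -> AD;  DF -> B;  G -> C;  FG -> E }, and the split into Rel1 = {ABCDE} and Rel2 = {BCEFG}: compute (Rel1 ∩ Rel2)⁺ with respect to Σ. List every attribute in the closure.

Rel1 ∩ Rel2 = {BCE}.
E → AD applies, adding AD
Closure: {ABCDE}.

ABCDE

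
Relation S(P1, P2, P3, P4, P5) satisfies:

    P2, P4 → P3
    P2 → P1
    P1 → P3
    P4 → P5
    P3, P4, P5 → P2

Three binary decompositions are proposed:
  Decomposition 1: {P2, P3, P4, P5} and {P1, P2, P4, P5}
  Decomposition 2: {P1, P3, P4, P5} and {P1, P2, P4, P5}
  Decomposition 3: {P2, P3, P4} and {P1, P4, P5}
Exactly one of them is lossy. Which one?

Decomposition 1: common = {P2, P4, P5}, closure = {P1, P2, P3, P4, P5} → lossless.
Decomposition 2: common = {P1, P4, P5}, closure = {P1, P2, P3, P4, P5} → lossless.
Decomposition 3: common = {P4}, closure = {P4, P5} → lossy.

Decomposition 3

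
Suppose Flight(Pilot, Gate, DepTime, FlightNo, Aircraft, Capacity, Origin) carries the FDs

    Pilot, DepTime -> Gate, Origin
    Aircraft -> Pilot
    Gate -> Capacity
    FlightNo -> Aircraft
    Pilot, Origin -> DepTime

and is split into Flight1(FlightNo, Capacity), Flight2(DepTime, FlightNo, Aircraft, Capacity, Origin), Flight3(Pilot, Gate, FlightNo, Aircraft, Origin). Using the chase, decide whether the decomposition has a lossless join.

Chase test. Columns are Pilot, Gate, DepTime, FlightNo, Aircraft, Capacity, Origin; row i has aⱼ where attribute j ∈ Flighti, else bᵢⱼ.
Initial tableau (one row per fragment):
  row 1: b11 b12 b13 a4 b15 a6 b17
  row 2: b21 b22 a3 a4 a5 a6 a7
  row 3: a1 a2 b33 a4 a5 b36 a7
Rows 2 and 3 agree on Aircraft; apply Aircraft→Pilot and equate their Pilot entries.
Rows 1 and 2 agree on FlightNo; apply FlightNo→Aircraft and equate their Aircraft entries.
Rows 2 and 3 agree on Pilot, Origin; apply Pilot, Origin→DepTime and equate their DepTime entries.
Rows 2 and 3 agree on Pilot, DepTime; apply Pilot, DepTime→Gate, Origin and equate their Gate, Origin entries.
Rows 1 and 2 agree on Aircraft; apply Aircraft→Pilot and equate their Pilot entries.
Rows 2 and 3 agree on Gate; apply Gate→Capacity and equate their Capacity entries.
Row 2 is now all distinguished symbols — the join is lossless.

Yes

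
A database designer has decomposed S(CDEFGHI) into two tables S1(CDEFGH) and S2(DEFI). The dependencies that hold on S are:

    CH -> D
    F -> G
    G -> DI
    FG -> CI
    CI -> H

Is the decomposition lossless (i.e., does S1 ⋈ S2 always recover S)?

Yes

Common attributes: S1 ∩ S2 = {DEF}.
Closure of {DEF}: F → G applies, adding G; G → DI applies, adding I; FG → CI applies, adding C; CI → H applies, adding H. So (DEF)⁺ = {CDEFGHI}.
This closure contains every attribute of S1, so S1 ∩ S2 → S1. The join is lossless.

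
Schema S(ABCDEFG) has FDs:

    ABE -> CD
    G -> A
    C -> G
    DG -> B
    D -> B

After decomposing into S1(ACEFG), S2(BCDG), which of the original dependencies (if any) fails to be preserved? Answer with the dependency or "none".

ABE -> CD

Check ABE → CD: no single fragment contains all of {ABCDE}, and the restricted closure of {ABE} across the fragments never reaches {CD}.
G → A is preserved.
C → G is preserved.
DG → B is preserved.
D → B is preserved.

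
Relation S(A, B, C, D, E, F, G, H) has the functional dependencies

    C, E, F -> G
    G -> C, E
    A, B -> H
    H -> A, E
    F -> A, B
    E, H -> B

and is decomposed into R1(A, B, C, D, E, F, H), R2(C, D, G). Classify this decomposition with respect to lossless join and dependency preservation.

Lossless test: (C, D)⁺ = {C, D}, which is a superkey of neither fragment — lossy.
Dependency preservation: the restricted closure of {C, E, F} across the fragments never reaches {G}, so C, E, F → G cannot be enforced without a join — not preserved.

lossy and not dependency-preserving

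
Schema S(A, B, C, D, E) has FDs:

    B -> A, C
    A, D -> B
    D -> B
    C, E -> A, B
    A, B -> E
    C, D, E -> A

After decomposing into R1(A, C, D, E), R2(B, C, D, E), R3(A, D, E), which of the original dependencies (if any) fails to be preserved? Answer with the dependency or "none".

B → A, C: restricted closure across fragments reaches A, C.
A, D → B: restricted closure across fragments reaches B.
D → B lies within R2.
C, E → A, B: restricted closure across fragments reaches A, B.
A, B → E: restricted closure across fragments reaches E.
C, D, E → A lies within R1.
Every dependency is enforceable on the fragments, so the decomposition is dependency-preserving.

none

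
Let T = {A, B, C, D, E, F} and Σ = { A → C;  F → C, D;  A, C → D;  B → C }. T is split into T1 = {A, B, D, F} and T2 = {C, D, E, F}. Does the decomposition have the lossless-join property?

Common attributes: T1 ∩ T2 = {D, F}.
Closure of {D, F}: F → C, D applies, adding C. So (D, F)⁺ = {C, D, F}.
The closure contains neither all of T1 = {A, B, D, F} nor all of T2 = {C, D, E, F}, so the common attributes are not a superkey of either fragment. The join is lossy.

No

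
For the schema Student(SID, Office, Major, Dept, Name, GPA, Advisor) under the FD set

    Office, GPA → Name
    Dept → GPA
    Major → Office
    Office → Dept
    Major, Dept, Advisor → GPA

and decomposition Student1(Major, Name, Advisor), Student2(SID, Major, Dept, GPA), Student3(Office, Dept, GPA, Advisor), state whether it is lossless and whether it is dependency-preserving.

Lossless test (chase): Rows 1 and 2 agree on Major; apply Major→Office and equate their Office entries. Rows 1 and 2 agree on Office; apply Office→Dept and equate their Dept entries. Rows 1 and 2 agree on Dept; apply Dept→GPA and equate their GPA entries. Rows 1 and 2 agree on Office, GPA; apply Office, GPA→Name and equate their Name entries. No row becomes fully distinguished — the join is lossy.
Dependency preservation: the restricted closure of {Office, GPA} across the fragments never reaches {Name}, so Office, GPA → Name cannot be enforced without a join — not preserved.

lossy and not dependency-preserving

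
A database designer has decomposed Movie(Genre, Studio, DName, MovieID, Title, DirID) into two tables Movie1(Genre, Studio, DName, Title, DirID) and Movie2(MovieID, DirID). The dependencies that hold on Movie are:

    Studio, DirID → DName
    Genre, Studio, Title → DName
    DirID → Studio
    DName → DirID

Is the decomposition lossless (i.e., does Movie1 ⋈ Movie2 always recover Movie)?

Common attributes: Movie1 ∩ Movie2 = {DirID}.
Closure of {DirID}: DirID → Studio applies, adding Studio; Studio, DirID → DName applies, adding DName. So (DirID)⁺ = {Studio, DName, DirID}.
The closure contains neither all of Movie1 = {Genre, Studio, DName, Title, DirID} nor all of Movie2 = {MovieID, DirID}, so the common attributes are not a superkey of either fragment. The join is lossy.

No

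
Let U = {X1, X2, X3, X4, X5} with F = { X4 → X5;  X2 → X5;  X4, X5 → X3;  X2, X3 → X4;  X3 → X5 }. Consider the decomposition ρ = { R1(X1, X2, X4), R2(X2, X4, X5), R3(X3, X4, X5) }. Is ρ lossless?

Chase test. Columns are X1, X2, X3, X4, X5; row i has aⱼ where attribute j ∈ Ri, else bᵢⱼ.
Initial tableau (one row per fragment):
  row 1: a1 a2 b13 a4 b15
  row 2: b21 a2 b23 a4 a5
  row 3: b31 b32 a3 a4 a5
Rows 1 and 2 agree on X4; apply X4→X5 and equate their X5 entries.
Rows 1 and 2 agree on X4, X5; apply X4, X5→X3 and equate their X3 entries.
Rows 1 and 3 agree on X4, X5; apply X4, X5→X3 and equate their X3 entries.
Row 1 is now all distinguished symbols — the join is lossless.

Yes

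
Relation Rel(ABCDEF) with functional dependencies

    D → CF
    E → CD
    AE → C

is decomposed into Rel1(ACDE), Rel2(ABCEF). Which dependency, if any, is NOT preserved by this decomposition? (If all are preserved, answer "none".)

Check D → CF: no single fragment contains all of {CDF}, and the restricted closure of {D} across the fragments never reaches {CF}.
E → CD is preserved.
AE → C is preserved.

D → CF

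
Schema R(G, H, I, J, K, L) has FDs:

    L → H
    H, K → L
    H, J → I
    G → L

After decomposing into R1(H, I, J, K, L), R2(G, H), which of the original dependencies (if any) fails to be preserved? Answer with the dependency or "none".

Check G → L: no single fragment contains all of {G, L}, and the restricted closure of {G} across the fragments never reaches {L}.
L → H is preserved.
H, K → L is preserved.
H, J → I is preserved.

G → L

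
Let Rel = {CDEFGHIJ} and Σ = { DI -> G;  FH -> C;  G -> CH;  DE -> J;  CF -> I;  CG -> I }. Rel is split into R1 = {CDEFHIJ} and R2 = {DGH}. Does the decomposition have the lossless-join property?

Common attributes: R1 ∩ R2 = {DH}.
No dependency enlarges {DH}, so (DH)⁺ = {DH}.
The closure contains neither all of R1 = {CDEFHIJ} nor all of R2 = {DGH}, so the common attributes are not a superkey of either fragment. The join is lossy.

No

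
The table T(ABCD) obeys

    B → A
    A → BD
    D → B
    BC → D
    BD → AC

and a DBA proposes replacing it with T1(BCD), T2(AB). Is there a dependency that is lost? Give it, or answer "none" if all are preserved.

none

B → A lies within T2.
A → BD: restricted closure across fragments reaches BD.
D → B lies within T1.
BC → D lies within T1.
BD → AC: restricted closure across fragments reaches AC.
Every dependency is enforceable on the fragments, so the decomposition is dependency-preserving.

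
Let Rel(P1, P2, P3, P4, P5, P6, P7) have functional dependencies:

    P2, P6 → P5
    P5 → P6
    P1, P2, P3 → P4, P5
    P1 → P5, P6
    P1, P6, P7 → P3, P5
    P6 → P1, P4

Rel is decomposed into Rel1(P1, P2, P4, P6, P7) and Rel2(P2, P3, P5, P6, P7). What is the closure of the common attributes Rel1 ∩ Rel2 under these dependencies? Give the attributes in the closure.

Rel1 ∩ Rel2 = {P2, P6, P7}.
P2, P6 → P5 applies, adding P5
P6 → P1, P4 applies, adding P1, P4
P1, P6, P7 → P3, P5 applies, adding P3
Closure: {P1, P2, P3, P4, P5, P6, P7}.

P1, P2, P3, P4, P5, P6, P7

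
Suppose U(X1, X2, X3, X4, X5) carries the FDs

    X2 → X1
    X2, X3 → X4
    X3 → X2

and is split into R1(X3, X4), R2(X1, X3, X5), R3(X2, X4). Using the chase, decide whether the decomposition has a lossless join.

Chase test. Columns are X1, X2, X3, X4, X5; row i has aⱼ where attribute j ∈ Ri, else bᵢⱼ.
Initial tableau (one row per fragment):
  row 1: b11 b12 a3 a4 b15
  row 2: a1 b22 a3 b24 a5
  row 3: b31 a2 b33 a4 b35
Rows 1 and 2 agree on X3; apply X3→X2 and equate their X2 entries.
Rows 1 and 2 agree on X2; apply X2→X1 and equate their X1 entries.
Rows 1 and 2 agree on X2, X3; apply X2, X3→X4 and equate their X4 entries.
No row becomes fully distinguished — the join is lossy.

No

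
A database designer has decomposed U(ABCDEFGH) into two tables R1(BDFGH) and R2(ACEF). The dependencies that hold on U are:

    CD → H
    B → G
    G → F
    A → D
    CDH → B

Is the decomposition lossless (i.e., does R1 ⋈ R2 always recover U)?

No

Common attributes: R1 ∩ R2 = {F}.
No dependency enlarges {F}, so (F)⁺ = {F}.
The closure contains neither all of R1 = {BDFGH} nor all of R2 = {ACEF}, so the common attributes are not a superkey of either fragment. The join is lossy.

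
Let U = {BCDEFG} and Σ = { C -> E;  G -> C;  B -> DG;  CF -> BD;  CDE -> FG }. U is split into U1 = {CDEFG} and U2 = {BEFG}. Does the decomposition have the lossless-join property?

Common attributes: U1 ∩ U2 = {EFG}.
Closure of {EFG}: G → C applies, adding C; CF → BD applies, adding BD. So (EFG)⁺ = {BCDEFG}.
This closure contains every attribute of U1, so U1 ∩ U2 → U1. The join is lossless.

Yes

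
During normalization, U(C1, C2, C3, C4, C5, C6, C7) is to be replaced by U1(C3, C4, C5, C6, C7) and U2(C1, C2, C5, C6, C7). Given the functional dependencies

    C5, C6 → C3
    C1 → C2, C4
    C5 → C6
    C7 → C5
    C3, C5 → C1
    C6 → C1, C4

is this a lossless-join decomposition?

Yes

Common attributes: U1 ∩ U2 = {C5, C6, C7}.
Closure of {C5, C6, C7}: C5, C6 → C3 applies, adding C3; C3, C5 → C1 applies, adding C1; C6 → C1, C4 applies, adding C4; C1 → C2, C4 applies, adding C2. So (C5, C6, C7)⁺ = {C1, C2, C3, C4, C5, C6, C7}.
This closure contains every attribute of U1, so U1 ∩ U2 → U1. The join is lossless.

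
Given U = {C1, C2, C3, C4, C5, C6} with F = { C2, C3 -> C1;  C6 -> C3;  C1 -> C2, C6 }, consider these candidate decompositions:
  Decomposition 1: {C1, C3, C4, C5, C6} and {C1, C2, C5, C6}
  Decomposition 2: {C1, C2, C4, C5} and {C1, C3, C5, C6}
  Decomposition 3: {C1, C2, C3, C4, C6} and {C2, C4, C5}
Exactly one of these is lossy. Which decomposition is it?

Decomposition 1: common = {C1, C5, C6}, closure = {C1, C2, C3, C5, C6} → lossless.
Decomposition 2: common = {C1, C5}, closure = {C1, C2, C3, C5, C6} → lossless.
Decomposition 3: common = {C2, C4}, closure = {C2, C4} → lossy.

Decomposition 3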